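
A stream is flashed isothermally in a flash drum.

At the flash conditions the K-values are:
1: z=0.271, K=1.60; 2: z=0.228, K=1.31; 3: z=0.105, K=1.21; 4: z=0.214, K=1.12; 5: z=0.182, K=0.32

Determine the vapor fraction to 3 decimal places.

ψ = 0.642

Material balance + equilibrium reduce to Σ zᵢ(Kᵢ−1)/(1+ψ(Kᵢ−1)) = 0.
g(0) = ΣzᵢKᵢ − 1 = 0.157 and g(1) = 1 − Σzᵢ/Kᵢ = -0.190, so a root lies in (0, 1).
Newton iteration, ψ⁰ = 0.5:
  ψ = 0.500: g = 0.0429, g' = -0.274 → ψ = 0.657
  ψ = 0.657: g = -0.0051, g' = -0.346 → ψ = 0.642
Converged at ψ = 0.642.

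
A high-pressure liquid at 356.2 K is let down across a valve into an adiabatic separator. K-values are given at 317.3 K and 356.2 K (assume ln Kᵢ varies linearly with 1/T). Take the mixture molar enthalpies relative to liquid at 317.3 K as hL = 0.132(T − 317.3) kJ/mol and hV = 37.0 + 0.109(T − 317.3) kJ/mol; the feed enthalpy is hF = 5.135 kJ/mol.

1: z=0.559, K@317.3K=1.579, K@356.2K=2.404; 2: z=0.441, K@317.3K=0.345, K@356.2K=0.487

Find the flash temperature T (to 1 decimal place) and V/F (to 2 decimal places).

Adiabatic flash: solve Rachford–Rice at each trial T, then check hF = ψ·hV(T) + (1−ψ)·hL(T).
  T = 317.3 K: K = (1.579, 0.345), RR gives ψ = 0.092, H_out = 3.396 kJ/mol
  T = 356.2 K: K = (2.404, 0.487), RR gives ψ = 0.776, H_out = 33.137 kJ/mol
  T = 336.8 K: K = (1.973, 0.414), RR gives ψ = 0.501, H_out = 20.888 kJ/mol
  T = 327.1 K: K = (1.772, 0.379), RR gives ψ = 0.329, H_out = 13.401 kJ/mol
  T = 322.2 K: K = (1.674, 0.362), RR gives ψ = 0.222, H_out = 8.836 kJ/mol
  T = 319.8 K: K = (1.627, 0.354), RR gives ψ = 0.162, H_out = 6.305 kJ/mol
  T = 318.6 K: K = (1.604, 0.349), RR gives ψ = 0.129, H_out = 4.947 kJ/mol
Linear interpolation between T = 318.6 (H_out = 4.947) and T = 319.8 (H_out = 6.305) on hF = 5.135 gives T ≈ 318.8 K, at which ψ = 0.13.

T = 318.8 K, V/F = 0.13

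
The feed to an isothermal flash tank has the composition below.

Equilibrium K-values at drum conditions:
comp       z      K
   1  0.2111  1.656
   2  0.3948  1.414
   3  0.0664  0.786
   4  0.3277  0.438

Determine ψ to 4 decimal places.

ψ = 0.3887

Newton–Raphson from ψ = 0.5:
  ψ = 0.5000: g = -0.03236, g' = -0.3020 → ψ = 0.3928
  ψ = 0.3928: g = -0.00117, g' = -0.2816 → ψ = 0.3887
Converged at ψ = 0.3887.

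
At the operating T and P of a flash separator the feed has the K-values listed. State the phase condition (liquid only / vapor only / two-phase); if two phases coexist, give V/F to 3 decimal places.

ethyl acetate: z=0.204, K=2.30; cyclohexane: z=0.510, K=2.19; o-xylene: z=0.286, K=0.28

ΣzᵢKᵢ = 1.666; Σzᵢ/Kᵢ = 1.343.
Both exceed 1, so a two-phase solution exists.
Let ψ = V/F and solve Σ zᵢ(Kᵢ−1)/(1+ψ(Kᵢ−1)) = 0.
Newton–Raphson from ψ = 0.5:
  ψ = 0.500: g = 0.2195, g' = -0.772 → ψ = 0.784
  ψ = 0.784: g = -0.0276, g' = -1.060 → ψ = 0.758
  ψ = 0.758: g = -0.0007, g' = -1.006 → ψ = 0.757
Converged at ψ = 0.757.

two-phase, V/F = 0.757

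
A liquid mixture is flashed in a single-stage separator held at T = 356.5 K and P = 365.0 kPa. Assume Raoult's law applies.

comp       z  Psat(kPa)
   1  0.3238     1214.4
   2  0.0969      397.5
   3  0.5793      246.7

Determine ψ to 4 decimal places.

ψ = 0.8560

Raoult's law: Kᵢ = Pᵢˢᵃᵗ/P = Pᵢˢᵃᵗ/365.0.
  K_1 = 1214.4/365.0 = 3.327123, K_2 = 397.5/365.0 = 1.089041, K_3 = 246.7/365.0 = 0.675890
Iterate (Newton) starting at ψ = 0.39:
  ψ = 0.3900: g = 0.18843, g' = -0.5623 → ψ = 0.7251
  ψ = 0.7251: g = 0.04307, g' = -0.3475 → ψ = 0.8490
  ψ = 0.8490: g = 0.00220, g' = -0.3145 → ψ = 0.8560
Converged at ψ = 0.8560.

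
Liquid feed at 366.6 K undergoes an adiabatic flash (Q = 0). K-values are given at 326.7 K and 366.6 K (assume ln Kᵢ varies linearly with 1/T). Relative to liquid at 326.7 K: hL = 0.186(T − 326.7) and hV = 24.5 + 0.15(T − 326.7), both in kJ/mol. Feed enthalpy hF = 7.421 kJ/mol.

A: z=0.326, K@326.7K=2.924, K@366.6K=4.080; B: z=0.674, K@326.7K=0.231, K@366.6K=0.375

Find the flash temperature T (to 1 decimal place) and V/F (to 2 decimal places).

T = 343.8 K, V/F = 0.18

Adiabatic flash: solve Rachford–Rice at each trial T, then check hF = ψ·hV(T) + (1−ψ)·hL(T).
  T = 326.7 K: K = (2.924, 0.231), RR gives ψ = 0.074, H_out = 1.804 kJ/mol
  T = 366.6 K: K = (4.080, 0.375), RR gives ψ = 0.303, H_out = 14.404 kJ/mol
  T = 346.6 K: K = (3.486, 0.298), RR gives ψ = 0.193, H_out = 8.302 kJ/mol
  T = 336.6 K: K = (3.199, 0.263), RR gives ψ = 0.136, H_out = 5.127 kJ/mol
  T = 341.6 K: K = (3.342, 0.281), RR gives ψ = 0.165, H_out = 6.732 kJ/mol
  T = 344.1 K: K = (3.413, 0.289), RR gives ψ = 0.179, H_out = 7.520 kJ/mol
  T = 342.9 K: K = (3.379, 0.285), RR gives ψ = 0.173, H_out = 7.143 kJ/mol
Linear interpolation between T = 342.9 (H_out = 7.143) and T = 344.1 (H_out = 7.520) on hF = 7.421 gives T ≈ 343.8 K, at which ψ = 0.18.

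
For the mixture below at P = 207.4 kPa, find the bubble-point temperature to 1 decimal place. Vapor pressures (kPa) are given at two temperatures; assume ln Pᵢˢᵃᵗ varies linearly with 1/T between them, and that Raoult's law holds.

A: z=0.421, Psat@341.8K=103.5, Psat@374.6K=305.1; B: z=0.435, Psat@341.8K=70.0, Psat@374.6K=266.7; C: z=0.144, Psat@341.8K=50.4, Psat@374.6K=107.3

Bubble-point temperature: ΣzᵢPᵢˢᵃᵗ(T) = P. Interpolate ln Pᵢˢᵃᵗ = aᵢ + bᵢ/T.
  T = 341.8 K: ΣzᵢPᵢˢᵃᵗ = 81.28 kPa
  T = 374.6 K: ΣzᵢPᵢˢᵃᵗ = 259.91 kPa
  T = 358.2 K: ΣzᵢPᵢˢᵃᵗ = 148.75 kPa
  T = 366.4 K: ΣzᵢPᵢˢᵃᵗ = 197.70 kPa
  T = 370.5 K: ΣzᵢPᵢˢᵃᵗ = 226.98 kPa
  T = 368.4 K: ΣzᵢPᵢˢᵃᵗ = 211.55 kPa
Interpolating between 366.4 K and 368.4 K gives T ≈ 367.8 K.

T = 367.8 K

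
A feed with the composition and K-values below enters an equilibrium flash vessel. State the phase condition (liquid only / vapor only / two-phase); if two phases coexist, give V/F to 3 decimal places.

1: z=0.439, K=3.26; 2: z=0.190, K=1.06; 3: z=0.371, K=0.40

ΣzᵢKᵢ = 1.781; Σzᵢ/Kᵢ = 1.241.
Both exceed 1, so a two-phase solution exists.
Newton iteration, ψ⁰ = 0.6:
  ψ = 0.600: g = 0.0843, g' = -0.731 → ψ = 0.715
Converged at ψ = 0.715.

two-phase, V/F = 0.715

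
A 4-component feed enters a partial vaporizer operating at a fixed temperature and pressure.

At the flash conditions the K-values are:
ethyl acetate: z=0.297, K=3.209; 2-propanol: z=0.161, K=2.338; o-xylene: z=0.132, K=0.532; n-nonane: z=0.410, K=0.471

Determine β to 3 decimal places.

Let β = V/F and solve Σ zᵢ(Kᵢ−1)/(1+β(Kᵢ−1)) = 0.
g(0) = ΣzᵢKᵢ − 1 = 0.593 and g(1) = 1 − Σzᵢ/Kᵢ = -0.280, so a root lies in (0, 1).
Newton–Raphson from β = 0.5:
  β = 0.500: g = 0.0653, g' = -0.692 → β = 0.594
  β = 0.594: g = 0.0017, g' = -0.660 → β = 0.597
Converged at β = 0.597.

β = 0.597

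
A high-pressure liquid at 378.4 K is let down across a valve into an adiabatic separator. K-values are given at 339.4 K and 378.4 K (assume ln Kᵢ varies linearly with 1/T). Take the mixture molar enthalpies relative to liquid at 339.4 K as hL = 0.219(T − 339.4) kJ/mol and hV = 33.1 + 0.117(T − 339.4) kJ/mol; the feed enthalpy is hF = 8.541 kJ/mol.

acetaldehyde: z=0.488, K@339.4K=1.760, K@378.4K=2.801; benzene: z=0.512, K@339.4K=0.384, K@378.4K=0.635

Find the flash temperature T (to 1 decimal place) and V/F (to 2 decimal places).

T = 343.8 K, V/F = 0.23

Adiabatic flash: solve Rachford–Rice at each trial T, then check hF = ψ·hV(T) + (1−ψ)·hL(T).
  T = 339.4 K: K = (1.760, 0.384), RR gives ψ = 0.119, H_out = 3.923 kJ/mol
  T = 378.4 K: K = (2.801, 0.635), RR gives ψ = 1.000, H_out = 37.663 kJ/mol
  T = 358.9 K: K = (2.249, 0.501), RR gives ψ = 0.567, H_out = 21.913 kJ/mol
  T = 349.1 K: K = (1.995, 0.440), RR gives ψ = 0.356, H_out = 13.569 kJ/mol
  T = 344.2 K: K = (1.874, 0.411), RR gives ψ = 0.243, H_out = 8.973 kJ/mol
  T = 341.8 K: K = (1.817, 0.397), RR gives ψ = 0.183, H_out = 6.532 kJ/mol
Linear interpolation between T = 341.8 (H_out = 6.532) and T = 344.2 (H_out = 8.973) on hF = 8.541 gives T ≈ 343.8 K, at which ψ = 0.23.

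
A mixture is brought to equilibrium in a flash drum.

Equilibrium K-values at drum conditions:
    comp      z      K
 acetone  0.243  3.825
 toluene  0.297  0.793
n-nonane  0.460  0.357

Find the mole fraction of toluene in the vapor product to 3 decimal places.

Material balance + equilibrium reduce to Σ zᵢ(Kᵢ−1)/(1+ψ(Kᵢ−1)) = 0.
Feasibility: ΣzᵢKᵢ = 1.329, Σzᵢ/Kᵢ = 1.727 — both > 1, two phases present.
Iterate (Newton) starting at ψ = 0.52:
  ψ = 0.520: g = -0.2352, g' = -0.763 → ψ = 0.212
  ψ = 0.212: g = 0.0227, g' = -1.028 → ψ = 0.234
  ψ = 0.234: g = 0.0005, g' = -0.981 → ψ = 0.235
Converged at ψ = 0.235.
Compositions from xᵢ = zᵢ/(1+ψ(Kᵢ−1)), yᵢ = Kᵢxᵢ:
  acetone: x = 0.146, y = 0.559
  toluene: x = 0.312, y = 0.248
  n-nonane: x = 0.542, y = 0.193

y_toluene = 0.248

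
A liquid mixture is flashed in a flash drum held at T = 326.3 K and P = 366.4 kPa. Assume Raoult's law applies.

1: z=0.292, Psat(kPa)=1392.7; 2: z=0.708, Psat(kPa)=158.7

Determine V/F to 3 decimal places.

Raoult's law: Kᵢ = Pᵢˢᵃᵗ/P = Pᵢˢᵃᵗ/366.4.
  K_1 = 1392.7/366.4 = 3.80104, K_2 = 158.7/366.4 = 0.43313
Material balance + equilibrium reduce to Σ zᵢ(Kᵢ−1)/(1+V/F(Kᵢ−1)) = 0.
Feasibility: ΣzᵢKᵢ = 1.417, Σzᵢ/Kᵢ = 1.711 — both > 1, two phases present.
Binary case is linear: z₁(K₁−1)(1+V/F(K₂−1)) + z₂(K₂−1)(1+V/F(K₁−1)) = 0
⇒ V/F = [z₁(K₁−1)+z₂(K₂−1)] / [−(K₁−1)(K₂−1)] = 0.4166/1.5878 = 0.262

V/F = 0.262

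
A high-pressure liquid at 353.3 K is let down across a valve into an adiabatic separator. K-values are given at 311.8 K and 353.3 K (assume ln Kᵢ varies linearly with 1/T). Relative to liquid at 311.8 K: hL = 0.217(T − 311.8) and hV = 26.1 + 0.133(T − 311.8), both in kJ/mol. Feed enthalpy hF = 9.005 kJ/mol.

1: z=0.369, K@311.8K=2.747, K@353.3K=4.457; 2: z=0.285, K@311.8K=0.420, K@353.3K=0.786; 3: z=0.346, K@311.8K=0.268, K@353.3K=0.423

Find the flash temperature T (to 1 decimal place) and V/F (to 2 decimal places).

T = 320.0 K, V/F = 0.28

Adiabatic flash: solve Rachford–Rice at each trial T, then check hF = ψ·hV(T) + (1−ψ)·hL(T).
  T = 311.8 K: K = (2.747, 0.420, 0.268), RR gives ψ = 0.194, H_out = 5.064 kJ/mol
  T = 353.3 K: K = (4.457, 0.786, 0.423), RR gives ψ = 0.654, H_out = 23.784 kJ/mol
  T = 332.6 K: K = (3.554, 0.586, 0.342), RR gives ψ = 0.417, H_out = 14.669 kJ/mol
  T = 322.2 K: K = (3.138, 0.499, 0.304), RR gives ψ = 0.308, H_out = 10.030 kJ/mol
  T = 317.0 K: K = (2.939, 0.458, 0.286), RR gives ψ = 0.252, H_out = 7.608 kJ/mol
  T = 319.6 K: K = (3.038, 0.478, 0.295), RR gives ψ = 0.281, H_out = 8.831 kJ/mol
  T = 320.9 K: K = (3.087, 0.489, 0.299), RR gives ψ = 0.294, H_out = 9.434 kJ/mol
Linear interpolation between T = 319.6 (H_out = 8.831) and T = 320.9 (H_out = 9.434) on hF = 9.005 gives T ≈ 320.0 K, at which ψ = 0.28.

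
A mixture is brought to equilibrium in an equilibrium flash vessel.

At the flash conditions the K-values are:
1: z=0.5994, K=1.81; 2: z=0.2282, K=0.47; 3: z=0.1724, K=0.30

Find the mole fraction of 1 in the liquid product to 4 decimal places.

Let ψ = V/F and solve Σ zᵢ(Kᵢ−1)/(1+ψ(Kᵢ−1)) = 0.
Feasibility: ΣzᵢKᵢ = 1.2439, Σzᵢ/Kᵢ = 1.3914 — both > 1, two phases present.
Newton iteration, ψ⁰ = 0.5:
  ψ = 0.5000: g = -0.00465, g' = -0.5178 → ψ = 0.4910
Converged at ψ = 0.4910.
Compositions from xᵢ = zᵢ/(1+ψ(Kᵢ−1)), yᵢ = Kᵢxᵢ:
  1: x = 0.4288, y = 0.7762
  2: x = 0.3085, y = 0.1450
  3: x = 0.2627, y = 0.0788

x_1 = 0.4288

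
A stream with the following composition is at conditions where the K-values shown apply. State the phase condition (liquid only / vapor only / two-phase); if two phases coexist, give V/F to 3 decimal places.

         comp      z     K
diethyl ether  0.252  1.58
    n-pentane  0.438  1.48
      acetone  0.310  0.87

vapor only

ΣzᵢKᵢ = 1.316; Σzᵢ/Kᵢ = 0.812.
Since Σzᵢ/Kᵢ < 1 the mixture is above its dew point — single vapor phase.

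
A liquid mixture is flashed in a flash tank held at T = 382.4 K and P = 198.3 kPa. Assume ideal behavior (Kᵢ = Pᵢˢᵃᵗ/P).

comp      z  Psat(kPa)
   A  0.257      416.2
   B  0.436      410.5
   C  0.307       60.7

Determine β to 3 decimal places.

β = 0.715

Raoult's law: Kᵢ = Pᵢˢᵃᵗ/P = Pᵢˢᵃᵗ/198.3.
  K_A = 416.2/198.3 = 2.09884, K_B = 410.5/198.3 = 2.07010, K_C = 60.7/198.3 = 0.30610
Newton iteration, β⁰ = 0.49:
  β = 0.490: g = 0.1669, g' = -0.685 → β = 0.733
  β = 0.733: g = -0.0161, g' = -0.865 → β = 0.715
Converged at β = 0.715.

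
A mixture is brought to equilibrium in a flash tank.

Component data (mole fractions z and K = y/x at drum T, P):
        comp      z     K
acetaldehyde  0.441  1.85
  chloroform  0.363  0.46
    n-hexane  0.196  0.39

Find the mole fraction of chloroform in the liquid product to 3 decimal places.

Material balance + equilibrium reduce to Σ zᵢ(Kᵢ−1)/(1+β(Kᵢ−1)) = 0.
Feasibility: ΣzᵢKᵢ = 1.059, Σzᵢ/Kᵢ = 1.530 — both > 1, two phases present.
Newton iteration, β⁰ = 0.5:
  β = 0.500: g = -0.1775, g' = -0.507 → β = 0.150
  β = 0.150: g = -0.0122, g' = -0.464 → β = 0.123
Converged at β = 0.123.
Compositions from xᵢ = zᵢ/(1+β(Kᵢ−1)), yᵢ = Kᵢxᵢ:
  acetaldehyde: x = 0.399, y = 0.738
  chloroform: x = 0.389, y = 0.179
  n-hexane: x = 0.212, y = 0.083

x_chloroform = 0.389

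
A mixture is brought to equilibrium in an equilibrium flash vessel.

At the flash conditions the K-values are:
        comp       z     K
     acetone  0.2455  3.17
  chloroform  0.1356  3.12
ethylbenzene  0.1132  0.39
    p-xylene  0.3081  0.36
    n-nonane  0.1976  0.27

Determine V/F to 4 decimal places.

V/F = 0.2863

Material balance + equilibrium reduce to Σ zᵢ(Kᵢ−1)/(1+V/F(Kᵢ−1)) = 0.
Feasibility: ΣzᵢKᵢ = 1.4097, Σzᵢ/Kᵢ = 1.9988 — both > 1, two phases present.
Newton iteration, V/F⁰ = 0.5:
  V/F = 0.5000: g = -0.22144, g' = -1.0308 → V/F = 0.2852
  V/F = 0.2852: g = 0.00126, g' = -1.0963 → V/F = 0.2863
Converged at V/F = 0.2863.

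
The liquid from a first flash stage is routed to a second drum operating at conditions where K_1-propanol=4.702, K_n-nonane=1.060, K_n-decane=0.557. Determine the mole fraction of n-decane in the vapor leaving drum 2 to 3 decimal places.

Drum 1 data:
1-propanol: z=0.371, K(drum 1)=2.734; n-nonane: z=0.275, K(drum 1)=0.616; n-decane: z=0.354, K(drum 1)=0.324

y_n-decane (drum 2) = 0.351

Drum 1:
Material balance + equilibrium reduce to Σ zᵢ(Kᵢ−1)/(1+ψ₁(Kᵢ−1)) = 0.
Feasibility: ΣzᵢKᵢ = 1.298, Σzᵢ/Kᵢ = 1.675 — both > 1, two phases present.
Newton–Raphson from ψ₁ = 0.55:
  ψ₁ = 0.550: g = -0.1855, g' = -0.767 → ψ₁ = 0.308
  ψ₁ = 0.308: g = -0.0028, g' = -0.784 → ψ₁ = 0.305
Converged at ψ₁ = 0.305.
Drum-1 compositions:
  1-propanol: x = 0.243, y = 0.664
  n-nonane: x = 0.311, y = 0.192
  n-decane: x = 0.446, y = 0.144
Drum-2 feed = drum-1 liquid: z₂ = (0.2428, 0.3114, 0.4458).
Drum 2:
Let ψ₂ = V/F and solve Σ zᵢ(Kᵢ−1)/(1+ψ₂(Kᵢ−1)) = 0.
g(0) = ΣzᵢKᵢ − 1 = 0.720 and g(1) = 1 − Σzᵢ/Kᵢ = -0.146, so a root lies in (0, 1).
Iterate (Newton) starting at ψ₂ = 0.63:
  ψ₂ = 0.630: g = 0.0138, g' = -0.469 → ψ₂ = 0.659
  ψ₂ = 0.659: g = 0.0002, g' = -0.457 → ψ₂ = 0.660
Converged at ψ₂ = 0.660.
  1-propanol: x = 0.071, y = 0.332
  n-nonane: x = 0.300, y = 0.318
  n-decane: x = 0.630, y = 0.351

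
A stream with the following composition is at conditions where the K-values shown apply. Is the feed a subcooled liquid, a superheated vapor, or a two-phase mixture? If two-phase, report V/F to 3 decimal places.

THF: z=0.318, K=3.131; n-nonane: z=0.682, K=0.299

two-phase, V/F = 0.134

ΣzᵢKᵢ = 1.200; Σzᵢ/Kᵢ = 2.383.
Both exceed 1, so a two-phase solution exists.
Let ψ = V/F and solve Σ zᵢ(Kᵢ−1)/(1+ψ(Kᵢ−1)) = 0.
Binary case is linear: z₁(K₁−1)(1+ψ(K₂−1)) + z₂(K₂−1)(1+ψ(K₁−1)) = 0
⇒ ψ = [z₁(K₁−1)+z₂(K₂−1)] / [−(K₁−1)(K₂−1)] = 0.1996/1.4938 = 0.134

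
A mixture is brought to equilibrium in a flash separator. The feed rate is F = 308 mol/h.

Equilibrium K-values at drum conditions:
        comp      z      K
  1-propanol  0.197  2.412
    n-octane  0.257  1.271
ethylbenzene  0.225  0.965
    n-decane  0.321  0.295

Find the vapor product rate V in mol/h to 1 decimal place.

V = 69.2 mol/h

Material balance + equilibrium reduce to Σ zᵢ(Kᵢ−1)/(1+V/F(Kᵢ−1)) = 0.
g(0) = ΣzᵢKᵢ − 1 = 0.114 and g(1) = 1 − Σzᵢ/Kᵢ = -0.605, so a root lies in (0, 1).
Newton iteration, V/F⁰ = 0.5:
  V/F = 0.500: g = -0.1331, g' = -0.530 → V/F = 0.249
  V/F = 0.249: g = -0.0114, g' = -0.467 → V/F = 0.225
Converged at V/F = 0.225.
Then V = V/F·F = 0.2246·308 = 69.2 mol/h and L = F − V = 238.8 mol/h.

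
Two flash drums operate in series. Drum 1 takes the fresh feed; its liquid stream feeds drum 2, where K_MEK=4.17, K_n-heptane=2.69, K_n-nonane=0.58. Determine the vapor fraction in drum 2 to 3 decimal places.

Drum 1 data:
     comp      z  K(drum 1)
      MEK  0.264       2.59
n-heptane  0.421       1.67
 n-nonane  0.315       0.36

Drum 1:
Let ψ₁ = V/F and solve Σ zᵢ(Kᵢ−1)/(1+ψ₁(Kᵢ−1)) = 0.
Check two-phase: ΣzᵢKᵢ = 1.500 > 1 and Σzᵢ/Kᵢ = 1.229 > 1, so g(0) = 0.500 > 0 and g(1) = -0.229 < 0.
Iterate (Newton) starting at ψ₁ = 0.5:
  ψ₁ = 0.500: g = 0.1487, g' = -0.592 → ψ₁ = 0.751
  ψ₁ = 0.751: g = -0.0092, g' = -0.701 → ψ₁ = 0.738
Converged at ψ₁ = 0.738.
Drum-1 compositions:
  MEK: x = 0.121, y = 0.315
  n-heptane: x = 0.282, y = 0.471
  n-nonane: x = 0.597, y = 0.215
Drum-2 feed = drum-1 liquid: z₂ = (0.1215, 0.2817, 0.5968).
Drum 2:
Newton iteration, ψ₂⁰ = 0.37:
  ψ₂ = 0.370: g = 0.1734, g' = -0.711 → ψ₂ = 0.614
  ψ₂ = 0.614: g = 0.0266, g' = -0.526 → ψ₂ = 0.665
  ψ₂ = 0.665: g = 0.0005, g' = -0.508 → ψ₂ = 0.666
Converged at ψ₂ = 0.666.
  MEK: x = 0.039, y = 0.163
  n-heptane: x = 0.133, y = 0.357
  n-nonane: x = 0.828, y = 0.480

V/F (drum 2) = 0.666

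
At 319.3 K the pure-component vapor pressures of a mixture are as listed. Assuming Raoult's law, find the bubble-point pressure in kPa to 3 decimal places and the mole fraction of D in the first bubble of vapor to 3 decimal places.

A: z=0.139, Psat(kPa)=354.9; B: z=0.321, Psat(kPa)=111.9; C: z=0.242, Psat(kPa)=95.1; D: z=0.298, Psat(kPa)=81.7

Pbub = 132.612 kPa, y_D = 0.184

At the bubble point ψ → 0, so ΣzᵢKᵢ = 1 with Kᵢ = Pᵢˢᵃᵗ/P ⇒ P = ΣzᵢPᵢˢᵃᵗ.
P = 0.139·354.9 + 0.321·111.9 + 0.242·95.1 + 0.298·81.7 = 132.612 kPa
yᵢ = zᵢPᵢˢᵃᵗ/P ⇒ y_D = 0.298·81.7/132.612 = 0.184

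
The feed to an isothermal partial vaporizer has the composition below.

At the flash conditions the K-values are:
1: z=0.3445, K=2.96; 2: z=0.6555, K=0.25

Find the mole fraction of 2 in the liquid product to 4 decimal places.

Rachford–Rice: g(V/F) = Σ zᵢ(Kᵢ−1)/(1+V/F(Kᵢ−1)) = 0.
Feasibility: ΣzᵢKᵢ = 1.1836, Σzᵢ/Kᵢ = 2.7384 — both > 1, two phases present.
Binary case is linear: z₁(K₁−1)(1+V/F(K₂−1)) + z₂(K₂−1)(1+V/F(K₁−1)) = 0
⇒ V/F = [z₁(K₁−1)+z₂(K₂−1)] / [−(K₁−1)(K₂−1)] = 0.18359/1.47000 = 0.1249
Compositions from xᵢ = zᵢ/(1+V/F(Kᵢ−1)), yᵢ = Kᵢxᵢ:
  1: x = 0.2768, y = 0.8192
  2: x = 0.7232, y = 0.1808

x_2 = 0.7232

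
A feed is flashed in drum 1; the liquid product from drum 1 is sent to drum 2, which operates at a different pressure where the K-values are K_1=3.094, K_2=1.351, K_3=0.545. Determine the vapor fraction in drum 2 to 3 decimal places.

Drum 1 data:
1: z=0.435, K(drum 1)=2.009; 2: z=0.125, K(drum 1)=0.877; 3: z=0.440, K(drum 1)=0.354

V/F (drum 2) = 0.670

Drum 1:
Newton iteration, ψ₁⁰ = 0.51:
  ψ₁ = 0.510: g = -0.1505, g' = -0.604 → ψ₁ = 0.261
  ψ₁ = 0.261: g = -0.0102, g' = -0.545 → ψ₁ = 0.242
Converged at ψ₁ = 0.242.
Drum-1 compositions:
  1: x = 0.350, y = 0.702
  2: x = 0.129, y = 0.113
  3: x = 0.522, y = 0.185
Drum-2 feed = drum-1 liquid: z₂ = (0.3496, 0.1288, 0.5215).
Drum 2:
Rachford–Rice: g(ψ₂) = Σ zᵢ(Kᵢ−1)/(1+ψ₂(Kᵢ−1)) = 0.
Check two-phase: ΣzᵢKᵢ = 1.540 > 1 and Σzᵢ/Kᵢ = 1.165 > 1, so g(0) = 0.540 > 0 and g(1) = -0.165 < 0.
Newton–Raphson from ψ₂ = 0.35:
  ψ₂ = 0.350: g = 0.1805, g' = -0.676 → ψ₂ = 0.617
  ψ₂ = 0.617: g = 0.0266, g' = -0.511 → ψ₂ = 0.669
  ψ₂ = 0.669: g = 0.0003, g' = -0.499 → ψ₂ = 0.670
Converged at ψ₂ = 0.670.
  1: x = 0.146, y = 0.450
  2: x = 0.104, y = 0.141
  3: x = 0.750, y = 0.409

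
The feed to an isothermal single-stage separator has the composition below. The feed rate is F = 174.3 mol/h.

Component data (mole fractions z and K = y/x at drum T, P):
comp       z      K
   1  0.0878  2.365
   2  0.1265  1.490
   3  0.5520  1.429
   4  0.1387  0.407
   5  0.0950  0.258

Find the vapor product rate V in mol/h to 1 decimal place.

Newton iteration, V/F⁰ = 0.5:
  V/F = 0.5000: g = 0.08702, g' = -0.3770 → V/F = 0.7308
  V/F = 0.7308: g = -0.01323, g' = -0.5179 → V/F = 0.7053
  V/F = 0.7053: g = -0.00032, g' = -0.4934 → V/F = 0.7046
Converged at V/F = 0.7046.
Then V = V/F·F = 0.7046·174.3 = 122.8 mol/h and L = F − V = 51.5 mol/h.

V = 122.8 mol/h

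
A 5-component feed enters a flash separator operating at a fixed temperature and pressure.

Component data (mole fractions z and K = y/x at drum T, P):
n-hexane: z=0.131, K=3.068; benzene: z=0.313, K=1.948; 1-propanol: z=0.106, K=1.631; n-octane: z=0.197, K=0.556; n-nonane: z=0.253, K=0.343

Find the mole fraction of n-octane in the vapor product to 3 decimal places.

Material balance + equilibrium reduce to Σ zᵢ(Kᵢ−1)/(1+V/F(Kᵢ−1)) = 0.
g(0) = ΣzᵢKᵢ − 1 = 0.381 and g(1) = 1 − Σzᵢ/Kᵢ = -0.360, so a root lies in (0, 1).
Iterate (Newton) starting at V/F = 0.5:
  V/F = 0.500: g = 0.0254, g' = -0.596 → V/F = 0.543
  V/F = 0.543: g = -0.0001, g' = -0.602 → V/F = 0.542
Converged at V/F = 0.542.
Compositions from xᵢ = zᵢ/(1+V/F(Kᵢ−1)), yᵢ = Kᵢxᵢ:
  n-hexane: x = 0.062, y = 0.189
  benzene: x = 0.207, y = 0.403
  1-propanol: x = 0.079, y = 0.129
  n-octane: x = 0.259, y = 0.144
  n-nonane: x = 0.393, y = 0.135

y_n-octane = 0.144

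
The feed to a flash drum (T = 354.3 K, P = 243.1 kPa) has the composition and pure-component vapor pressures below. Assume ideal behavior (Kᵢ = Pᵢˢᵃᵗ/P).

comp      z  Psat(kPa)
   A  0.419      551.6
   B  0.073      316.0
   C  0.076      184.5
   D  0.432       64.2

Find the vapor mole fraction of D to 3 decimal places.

Raoult's law: Kᵢ = Pᵢˢᵃᵗ/P = Pᵢˢᵃᵗ/243.1.
  K_A = 551.6/243.1 = 2.26903, K_B = 316.0/243.1 = 1.29988, K_C = 184.5/243.1 = 0.75895, K_D = 64.2/243.1 = 0.26409
Newton iteration, β⁰ = 0.5:
  β = 0.500: g = -0.1795, g' = -0.849 → β = 0.289
  β = 0.289: g = -0.0140, g' = -0.749 → β = 0.270
Converged at β = 0.270.
Compositions from xᵢ = zᵢ/(1+β(Kᵢ−1)), yᵢ = Kᵢxᵢ:
  A: x = 0.312, y = 0.708
  B: x = 0.068, y = 0.088
  C: x = 0.081, y = 0.062
  D: x = 0.539, y = 0.142

y_D = 0.142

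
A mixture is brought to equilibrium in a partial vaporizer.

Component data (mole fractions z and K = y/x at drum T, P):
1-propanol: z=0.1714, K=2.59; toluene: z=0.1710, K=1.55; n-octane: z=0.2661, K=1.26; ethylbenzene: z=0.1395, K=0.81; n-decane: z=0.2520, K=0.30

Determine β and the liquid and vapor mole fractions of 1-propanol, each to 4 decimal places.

β = 0.4708, x_1-propanol = 0.0980, y_1-propanol = 0.2539

Newton–Raphson from β = 0.5:
  β = 0.5000: g = -0.01386, g' = -0.4788 → β = 0.4711
  β = 0.4711: g = -0.00014, g' = -0.4695 → β = 0.4708
Converged at β = 0.4708.
Compositions from xᵢ = zᵢ/(1+β(Kᵢ−1)), yᵢ = Kᵢxᵢ:
  1-propanol: x = 0.0980, y = 0.2539
  toluene: x = 0.1358, y = 0.2105
  n-octane: x = 0.2371, y = 0.2987
  ethylbenzene: x = 0.1532, y = 0.1241
  n-decane: x = 0.3759, y = 0.1128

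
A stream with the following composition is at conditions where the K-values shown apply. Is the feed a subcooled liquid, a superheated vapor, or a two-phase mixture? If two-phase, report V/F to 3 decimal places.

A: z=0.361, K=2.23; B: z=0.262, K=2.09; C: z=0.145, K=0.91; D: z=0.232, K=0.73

superheated vapor

ΣzᵢKᵢ = 1.654; Σzᵢ/Kᵢ = 0.764.
Since Σzᵢ/Kᵢ < 1 the mixture is above its dew point — single vapor phase.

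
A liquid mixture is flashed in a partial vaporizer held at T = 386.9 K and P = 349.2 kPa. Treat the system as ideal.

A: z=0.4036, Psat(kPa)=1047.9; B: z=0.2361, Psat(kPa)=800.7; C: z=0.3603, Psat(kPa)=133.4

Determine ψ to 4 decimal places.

ψ = 0.8229

Raoult's law: Kᵢ = Pᵢˢᵃᵗ/P = Pᵢˢᵃᵗ/349.2.
  K_A = 1047.9/349.2 = 3.000859, K_B = 800.7/349.2 = 2.292955, K_C = 133.4/349.2 = 0.382016
Let ψ = V/F and solve Σ zᵢ(Kᵢ−1)/(1+ψ(Kᵢ−1)) = 0.
Check two-phase: ΣzᵢKᵢ = 1.8902 > 1 and Σzᵢ/Kᵢ = 1.1806 > 1, so g(0) = 0.8902 > 0 and g(1) = -0.1806 < 0.
Newton iteration, ψ⁰ = 0.5:
  ψ = 0.5000: g = 0.26687, g' = -0.8375 → ψ = 0.8186
  ψ = 0.8186: g = 0.00379, g' = -0.8890 → ψ = 0.8229
Converged at ψ = 0.8229.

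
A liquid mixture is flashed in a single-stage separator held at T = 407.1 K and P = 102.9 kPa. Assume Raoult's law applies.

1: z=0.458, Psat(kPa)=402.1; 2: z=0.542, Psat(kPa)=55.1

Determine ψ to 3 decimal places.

Raoult's law: Kᵢ = Pᵢˢᵃᵗ/P = Pᵢˢᵃᵗ/102.9.
  K_1 = 402.1/102.9 = 3.90768, K_2 = 55.1/102.9 = 0.53547
Let ψ = V/F and solve Σ zᵢ(Kᵢ−1)/(1+ψ(Kᵢ−1)) = 0.
g(0) = ΣzᵢKᵢ − 1 = 1.080 and g(1) = 1 − Σzᵢ/Kᵢ = -0.129, so a root lies in (0, 1).
Iterate (Newton) starting at ψ = 0.5:
  ψ = 0.500: g = 0.2148, g' = -0.842 → ψ = 0.755
  ψ = 0.755: g = 0.0289, g' = -0.657 → ψ = 0.799
  ψ = 0.799: g = 0.0002, g' = -0.646 → ψ = 0.800
Converged at ψ = 0.800.

ψ = 0.800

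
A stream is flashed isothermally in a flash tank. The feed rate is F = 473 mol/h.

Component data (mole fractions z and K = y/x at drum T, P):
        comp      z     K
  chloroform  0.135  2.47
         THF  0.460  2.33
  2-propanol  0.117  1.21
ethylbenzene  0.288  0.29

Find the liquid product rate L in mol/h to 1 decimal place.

L = 126.2 mol/h

Material balance + equilibrium reduce to Σ zᵢ(Kᵢ−1)/(1+ψ(Kᵢ−1)) = 0.
Feasibility: ΣzᵢKᵢ = 1.630, Σzᵢ/Kᵢ = 1.342 — both > 1, two phases present.
Newton iteration, ψ⁰ = 0.65:
  ψ = 0.650: g = 0.0715, g' = -0.815 → ψ = 0.738
  ψ = 0.738: g = -0.0041, g' = -0.919 → ψ = 0.733
Converged at ψ = 0.733.
Then V = ψ·F = 0.7332·473 = 346.8 mol/h and L = F − V = 126.2 mol/h.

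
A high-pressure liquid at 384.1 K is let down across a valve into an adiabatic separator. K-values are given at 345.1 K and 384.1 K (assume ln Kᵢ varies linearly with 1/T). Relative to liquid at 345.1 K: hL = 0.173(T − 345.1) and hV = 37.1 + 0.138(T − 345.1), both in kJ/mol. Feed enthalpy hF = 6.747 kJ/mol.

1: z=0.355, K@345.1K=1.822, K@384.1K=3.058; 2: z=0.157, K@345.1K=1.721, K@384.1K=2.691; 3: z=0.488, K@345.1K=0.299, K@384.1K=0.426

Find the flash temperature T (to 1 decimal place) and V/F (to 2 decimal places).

Adiabatic flash: solve Rachford–Rice at each trial T, then check hF = ψ·hV(T) + (1−ψ)·hL(T).
  T = 345.1 K: K = (1.822, 1.721, 0.299), RR gives ψ = 0.113, H_out = 4.203 kJ/mol
  T = 384.1 K: K = (3.058, 2.691, 0.426), RR gives ψ = 0.640, H_out = 29.619 kJ/mol
  T = 364.6 K: K = (2.393, 2.178, 0.360), RR gives ψ = 0.432, H_out = 19.103 kJ/mol
  T = 354.9 K: K = (2.098, 1.943, 0.329), RR gives ψ = 0.298, H_out = 12.654 kJ/mol
  T = 350.0 K: K = (1.957, 1.830, 0.314), RR gives ψ = 0.214, H_out = 8.765 kJ/mol
  T = 347.6 K: K = (1.890, 1.776, 0.307), RR gives ψ = 0.167, H_out = 6.632 kJ/mol
Linear interpolation between T = 347.6 (H_out = 6.632) and T = 350.0 (H_out = 8.765) on hF = 6.747 gives T ≈ 347.7 K, at which ψ = 0.17.

T = 347.7 K, V/F = 0.17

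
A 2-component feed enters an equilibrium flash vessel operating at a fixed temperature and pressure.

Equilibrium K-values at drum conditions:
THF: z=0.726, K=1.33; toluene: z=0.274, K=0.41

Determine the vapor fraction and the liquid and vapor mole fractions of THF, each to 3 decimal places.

ψ = 0.400, x_THF = 0.641, y_THF = 0.853

Rachford–Rice: g(ψ) = Σ zᵢ(Kᵢ−1)/(1+ψ(Kᵢ−1)) = 0.
Check two-phase: ΣzᵢKᵢ = 1.078 > 1 and Σzᵢ/Kᵢ = 1.214 > 1, so g(0) = 0.078 > 0 and g(1) = -0.214 < 0.
Binary case is linear: z₁(K₁−1)(1+ψ(K₂−1)) + z₂(K₂−1)(1+ψ(K₁−1)) = 0
⇒ ψ = [z₁(K₁−1)+z₂(K₂−1)] / [−(K₁−1)(K₂−1)] = 0.0779/0.1947 = 0.400
Compositions from xᵢ = zᵢ/(1+ψ(Kᵢ−1)), yᵢ = Kᵢxᵢ:
  THF: x = 0.641, y = 0.853
  toluene: x = 0.359, y = 0.147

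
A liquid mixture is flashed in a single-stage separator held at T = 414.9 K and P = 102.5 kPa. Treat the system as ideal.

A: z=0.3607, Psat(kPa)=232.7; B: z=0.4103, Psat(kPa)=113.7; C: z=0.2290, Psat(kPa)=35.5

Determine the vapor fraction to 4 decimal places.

ψ = 0.7163

Raoult's law: Kᵢ = Pᵢˢᵃᵗ/P = Pᵢˢᵃᵗ/102.5.
  K_A = 232.7/102.5 = 2.270244, K_B = 113.7/102.5 = 1.109268, K_C = 35.5/102.5 = 0.346341
Rachford–Rice: g(ψ) = Σ zᵢ(Kᵢ−1)/(1+ψ(Kᵢ−1)) = 0.
Feasibility: ΣzᵢKᵢ = 1.3533, Σzᵢ/Kᵢ = 1.1900 — both > 1, two phases present.
Newton–Raphson from ψ = 0.5:
  ψ = 0.5000: g = 0.10036, g' = -0.4380 → ψ = 0.7291
  ψ = 0.7291: g = -0.00660, g' = -0.5182 → ψ = 0.7164
  ψ = 0.7164: g = -0.00005, g' = -0.5098 → ψ = 0.7163
Converged at ψ = 0.7163.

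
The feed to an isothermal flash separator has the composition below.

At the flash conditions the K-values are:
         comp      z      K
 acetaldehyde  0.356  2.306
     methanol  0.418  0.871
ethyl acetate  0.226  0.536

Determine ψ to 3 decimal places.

Material balance + equilibrium reduce to Σ zᵢ(Kᵢ−1)/(1+ψ(Kᵢ−1)) = 0.
Feasibility: ΣzᵢKᵢ = 1.306, Σzᵢ/Kᵢ = 1.056 — both > 1, two phases present.
Newton iteration, ψ⁰ = 0.49:
  ψ = 0.490: g = 0.0902, g' = -0.315 → ψ = 0.776
  ψ = 0.776: g = 0.0071, g' = -0.277 → ψ = 0.802
Converged at ψ = 0.802.

ψ = 0.802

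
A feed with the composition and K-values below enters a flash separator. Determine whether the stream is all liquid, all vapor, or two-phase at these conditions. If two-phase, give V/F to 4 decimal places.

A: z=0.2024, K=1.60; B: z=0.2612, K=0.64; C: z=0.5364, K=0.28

ΣzᵢKᵢ = 0.6412; Σzᵢ/Kᵢ = 2.4503.
Since ΣzᵢKᵢ < 1 the mixture is below its bubble point — single liquid phase.

all liquid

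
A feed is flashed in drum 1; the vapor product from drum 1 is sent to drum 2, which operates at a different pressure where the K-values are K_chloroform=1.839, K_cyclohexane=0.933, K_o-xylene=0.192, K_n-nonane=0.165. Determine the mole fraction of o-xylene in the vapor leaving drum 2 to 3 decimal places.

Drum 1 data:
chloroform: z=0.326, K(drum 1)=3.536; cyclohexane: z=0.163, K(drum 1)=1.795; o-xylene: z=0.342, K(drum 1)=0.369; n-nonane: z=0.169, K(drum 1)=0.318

Drum 1:
Material balance + equilibrium reduce to Σ zᵢ(Kᵢ−1)/(1+ψ₁(Kᵢ−1)) = 0.
Check two-phase: ΣzᵢKᵢ = 1.625 > 1 and Σzᵢ/Kᵢ = 1.641 > 1, so g(0) = 0.625 > 0 and g(1) = -0.641 < 0.
Newton iteration, ψ₁⁰ = 0.69:
  ψ₁ = 0.690: g = -0.2156, g' = -1.028 → ψ₁ = 0.480
  ψ₁ = 0.480: g = -0.0145, g' = -0.934 → ψ₁ = 0.465
Converged at ψ₁ = 0.465.
Drum-1 compositions:
  chloroform: x = 0.150, y = 0.529
  cyclohexane: x = 0.119, y = 0.214
  o-xylene: x = 0.484, y = 0.179
  n-nonane: x = 0.247, y = 0.079
Drum-2 feed = drum-1 vapor: z₂ = (0.5291, 0.2136, 0.1786, 0.0787).
Drum 2:
Rachford–Rice: g(ψ₂) = Σ zᵢ(Kᵢ−1)/(1+ψ₂(Kᵢ−1)) = 0.
g(0) = ΣzᵢKᵢ − 1 = 0.220 and g(1) = 1 − Σzᵢ/Kᵢ = -0.924, so a root lies in (0, 1).
Iterate (Newton) starting at ψ₂ = 0.5:
  ψ₂ = 0.500: g = -0.0569, g' = -0.676 → ψ₂ = 0.416
  ψ₂ = 0.416: g = -0.0035, g' = -0.599 → ψ₂ = 0.410
Converged at ψ₂ = 0.410.
  chloroform: x = 0.394, y = 0.724
  cyclohexane: x = 0.220, y = 0.205
  o-xylene: x = 0.267, y = 0.051
  n-nonane: x = 0.120, y = 0.020

y_o-xylene (drum 2) = 0.051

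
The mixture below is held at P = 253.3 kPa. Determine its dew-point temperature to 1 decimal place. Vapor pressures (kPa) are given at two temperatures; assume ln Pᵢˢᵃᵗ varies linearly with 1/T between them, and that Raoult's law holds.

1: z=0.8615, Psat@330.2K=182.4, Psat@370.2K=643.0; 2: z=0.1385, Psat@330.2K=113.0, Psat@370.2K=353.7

T = 342.5 K

Dew-point temperature: Σzᵢ·P/Pᵢˢᵃᵗ(T) = 1. Interpolate ln Pᵢˢᵃᵗ = aᵢ + bᵢ/T.
  T = 330.2 K: ΣzᵢP/Pᵢˢᵃᵗ = 1.5068
  T = 370.2 K: ΣzᵢP/Pᵢˢᵃᵗ = 0.4386
  T = 350.2 K: ΣzᵢP/Pᵢˢᵃᵗ = 0.7845
  T = 340.2 K: ΣzᵢP/Pᵢˢᵃᵗ = 1.0768
  T = 345.2 K: ΣzᵢP/Pᵢˢᵃᵗ = 0.9170
  T = 342.7 K: ΣzᵢP/Pᵢˢᵃᵗ = 0.9931
Interpolating between 340.2 K and 342.7 K gives T ≈ 342.5 K.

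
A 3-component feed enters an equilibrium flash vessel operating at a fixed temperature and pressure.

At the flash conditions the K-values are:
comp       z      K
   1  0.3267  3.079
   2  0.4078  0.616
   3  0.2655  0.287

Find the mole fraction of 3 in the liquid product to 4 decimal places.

Material balance + equilibrium reduce to Σ zᵢ(Kᵢ−1)/(1+V/F(Kᵢ−1)) = 0.
Check two-phase: ΣzᵢKᵢ = 1.3333 > 1 and Σzᵢ/Kᵢ = 1.6932 > 1, so g(0) = 0.3333 > 0 and g(1) = -0.6932 < 0.
Newton–Raphson from V/F = 0.59:
  V/F = 0.5900: g = -0.22418, g' = -0.7875 → V/F = 0.3053
  V/F = 0.3053: g = -0.00389, g' = -0.8261 → V/F = 0.3006
Converged at V/F = 0.3006.
Compositions from xᵢ = zᵢ/(1+V/F(Kᵢ−1)), yᵢ = Kᵢxᵢ:
  1: x = 0.2010, y = 0.6190
  2: x = 0.4610, y = 0.2840
  3: x = 0.3379, y = 0.0970

x_3 = 0.3379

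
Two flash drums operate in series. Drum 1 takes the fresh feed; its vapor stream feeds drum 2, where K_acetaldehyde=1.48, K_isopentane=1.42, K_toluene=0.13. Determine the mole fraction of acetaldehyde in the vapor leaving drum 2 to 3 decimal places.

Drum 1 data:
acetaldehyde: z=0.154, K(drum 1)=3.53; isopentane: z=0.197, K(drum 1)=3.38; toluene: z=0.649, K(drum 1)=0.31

y_acetaldehyde (drum 2) = 0.430

Drum 1:
Rachford–Rice: g(ψ₁) = Σ zᵢ(Kᵢ−1)/(1+ψ₁(Kᵢ−1)) = 0.
Feasibility: ΣzᵢKᵢ = 1.411, Σzᵢ/Kᵢ = 2.195 — both > 1, two phases present.
Iterate (Newton) starting at ψ₁ = 0.52:
  ψ₁ = 0.520: g = -0.3206, g' = -1.158 → ψ₁ = 0.243
Converged at ψ₁ = 0.243.
Drum-1 compositions:
  acetaldehyde: x = 0.095, y = 0.337
  isopentane: x = 0.125, y = 0.422
  toluene: x = 0.780, y = 0.242
Drum-2 feed = drum-1 vapor: z₂ = (0.3365, 0.4217, 0.2418).
Drum 2:
Let ψ₂ = V/F and solve Σ zᵢ(Kᵢ−1)/(1+ψ₂(Kᵢ−1)) = 0.
Check two-phase: ΣzᵢKᵢ = 1.128 > 1 and Σzᵢ/Kᵢ = 2.384 > 1, so g(0) = 0.128 > 0 and g(1) = -1.384 < 0.
Newton iteration, ψ₂⁰ = 0.55:
  ψ₂ = 0.550: g = -0.1317, g' = -0.770 → ψ₂ = 0.379
  ψ₂ = 0.379: g = -0.0244, g' = -0.518 → ψ₂ = 0.332
  ψ₂ = 0.332: g = -0.0010, g' = -0.477 → ψ₂ = 0.330
Converged at ψ₂ = 0.330.
  acetaldehyde: x = 0.291, y = 0.430
  isopentane: x = 0.370, y = 0.526
  toluene: x = 0.339, y = 0.044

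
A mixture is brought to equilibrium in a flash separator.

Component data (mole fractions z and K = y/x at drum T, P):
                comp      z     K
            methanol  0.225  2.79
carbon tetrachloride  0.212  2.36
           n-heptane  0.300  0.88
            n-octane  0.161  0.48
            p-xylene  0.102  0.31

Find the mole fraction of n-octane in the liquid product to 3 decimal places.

x_n-octane = 0.261

Newton iteration, β⁰ = 0.5:
  β = 0.500: g = 0.1253, g' = -0.537 → β = 0.733
  β = 0.733: g = 0.0013, g' = -0.551 → β = 0.736
Converged at β = 0.736.
Compositions from xᵢ = zᵢ/(1+β(Kᵢ−1)), yᵢ = Kᵢxᵢ:
  methanol: x = 0.097, y = 0.271
  carbon tetrachloride: x = 0.106, y = 0.250
  n-heptane: x = 0.329, y = 0.290
  n-octane: x = 0.261, y = 0.125
  p-xylene: x = 0.207, y = 0.064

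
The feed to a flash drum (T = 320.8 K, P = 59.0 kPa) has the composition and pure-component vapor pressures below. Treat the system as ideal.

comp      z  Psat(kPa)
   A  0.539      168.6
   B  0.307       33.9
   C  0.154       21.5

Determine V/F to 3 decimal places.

V/F = 0.808

Raoult's law: Kᵢ = Pᵢˢᵃᵗ/P = Pᵢˢᵃᵗ/59.0.
  K_A = 168.6/59.0 = 2.85763, K_B = 33.9/59.0 = 0.57458, K_C = 21.5/59.0 = 0.36441
Material balance + equilibrium reduce to Σ zᵢ(Kᵢ−1)/(1+V/F(Kᵢ−1)) = 0.
g(0) = ΣzᵢKᵢ − 1 = 0.773 and g(1) = 1 − Σzᵢ/Kᵢ = -0.146, so a root lies in (0, 1).
Newton iteration, V/F⁰ = 0.5:
  V/F = 0.500: g = 0.2097, g' = -0.723 → V/F = 0.790
  V/F = 0.790: g = 0.0125, g' = -0.683 → V/F = 0.808
Converged at V/F = 0.808.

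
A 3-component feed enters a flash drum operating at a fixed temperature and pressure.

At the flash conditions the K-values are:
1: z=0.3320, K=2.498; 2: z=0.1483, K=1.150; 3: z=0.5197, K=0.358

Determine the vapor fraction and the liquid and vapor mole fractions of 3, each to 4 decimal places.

ψ = 0.2299, x_3 = 0.6097, y_3 = 0.2183

Iterate (Newton) starting at ψ = 0.47:
  ψ = 0.4700: g = -0.16519, g' = -0.6988 → ψ = 0.2336
  ψ = 0.2336: g = -0.00261, g' = -0.7084 → ψ = 0.2299
Converged at ψ = 0.2299.
Compositions from xᵢ = zᵢ/(1+ψ(Kᵢ−1)), yᵢ = Kᵢxᵢ:
  1: x = 0.2469, y = 0.6169
  2: x = 0.1434, y = 0.1649
  3: x = 0.6097, y = 0.2183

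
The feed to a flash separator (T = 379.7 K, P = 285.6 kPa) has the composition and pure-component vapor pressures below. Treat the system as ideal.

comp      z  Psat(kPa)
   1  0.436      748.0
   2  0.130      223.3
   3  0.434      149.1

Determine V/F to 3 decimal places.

Raoult's law: Kᵢ = Pᵢˢᵃᵗ/P = Pᵢˢᵃᵗ/285.6.
  K_1 = 748.0/285.6 = 2.61905, K_2 = 223.3/285.6 = 0.78186, K_3 = 149.1/285.6 = 0.52206
Material balance + equilibrium reduce to Σ zᵢ(Kᵢ−1)/(1+V/F(Kᵢ−1)) = 0.
Feasibility: ΣzᵢKᵢ = 1.470, Σzᵢ/Kᵢ = 1.164 — both > 1, two phases present.
Newton–Raphson from V/F = 0.5:
  V/F = 0.500: g = 0.0857, g' = -0.528 → V/F = 0.662
  V/F = 0.662: g = 0.0040, g' = -0.487 → V/F = 0.671
Converged at V/F = 0.671.

V/F = 0.671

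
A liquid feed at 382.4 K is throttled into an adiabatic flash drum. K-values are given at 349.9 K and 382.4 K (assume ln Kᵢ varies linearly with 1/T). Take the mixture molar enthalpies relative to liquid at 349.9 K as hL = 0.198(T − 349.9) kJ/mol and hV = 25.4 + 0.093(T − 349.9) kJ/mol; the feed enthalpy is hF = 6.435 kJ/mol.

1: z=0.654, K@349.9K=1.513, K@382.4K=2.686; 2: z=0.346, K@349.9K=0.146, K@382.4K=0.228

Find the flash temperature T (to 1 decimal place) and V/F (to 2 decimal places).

T = 353.9 K, V/F = 0.23

Adiabatic flash: solve Rachford–Rice at each trial T, then check hF = ψ·hV(T) + (1−ψ)·hL(T).
  T = 349.9 K: K = (1.513, 0.146), RR gives ψ = 0.091, H_out = 2.320 kJ/mol
  T = 382.4 K: K = (2.686, 0.228), RR gives ψ = 0.642, H_out = 20.549 kJ/mol
  T = 366.1 K: K = (2.040, 0.184), RR gives ψ = 0.469, H_out = 14.320 kJ/mol
  T = 358.0 K: K = (1.763, 0.164), RR gives ψ = 0.329, H_out = 9.682 kJ/mol
  T = 353.9 K: K = (1.633, 0.155), RR gives ψ = 0.227, H_out = 6.470 kJ/mol
  T = 351.9 K: K = (1.572, 0.150), RR gives ψ = 0.165, H_out = 4.555 kJ/mol
Linear interpolation between T = 351.9 (H_out = 4.555) and T = 353.9 (H_out = 6.470) on hF = 6.435 gives T ≈ 353.9 K, at which ψ = 0.23.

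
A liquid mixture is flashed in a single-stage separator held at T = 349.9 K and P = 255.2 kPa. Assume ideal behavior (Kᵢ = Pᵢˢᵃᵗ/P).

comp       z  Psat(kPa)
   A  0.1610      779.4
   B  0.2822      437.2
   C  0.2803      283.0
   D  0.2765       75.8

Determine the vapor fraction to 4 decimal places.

ψ = 0.5697

Raoult's law: Kᵢ = Pᵢˢᵃᵗ/P = Pᵢˢᵃᵗ/255.2.
  K_A = 779.4/255.2 = 3.054075, K_B = 437.2/255.2 = 1.713166, K_C = 283.0/255.2 = 1.108934, K_D = 75.8/255.2 = 0.297022
Rachford–Rice: g(ψ) = Σ zᵢ(Kᵢ−1)/(1+ψ(Kᵢ−1)) = 0.
Feasibility: ΣzᵢKᵢ = 1.3681, Σzᵢ/Kᵢ = 1.4011 — both > 1, two phases present.
Newton iteration, ψ⁰ = 0.5:
  ψ = 0.5000: g = 0.04074, g' = -0.5712 → ψ = 0.5713
  ψ = 0.5713: g = -0.00094, g' = -0.6008 → ψ = 0.5697
Converged at ψ = 0.5697.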